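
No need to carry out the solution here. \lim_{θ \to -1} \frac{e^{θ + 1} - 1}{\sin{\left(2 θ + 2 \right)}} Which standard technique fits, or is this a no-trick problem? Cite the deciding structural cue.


Diagnosis: l'Hôpital's rule (0/0) — the 0/0 form at -1 is the signature situation for l'Hôpital's rule. One could equally expand both pieces locally and compare leading terms; the rule does that in one stroke.


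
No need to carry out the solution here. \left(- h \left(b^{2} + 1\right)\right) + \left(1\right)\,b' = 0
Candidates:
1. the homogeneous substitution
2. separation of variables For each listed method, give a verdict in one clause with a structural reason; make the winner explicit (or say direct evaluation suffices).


Verdict: separation of variables — the derivative equals a pure function of h (namely h) times a pure function of b (namely b^{2} + 1); divide and integrate each side.
- the homogeneous substitution: the ratio of the variables does not determine the slope.
- separation of variables — yes — fits the structure here.


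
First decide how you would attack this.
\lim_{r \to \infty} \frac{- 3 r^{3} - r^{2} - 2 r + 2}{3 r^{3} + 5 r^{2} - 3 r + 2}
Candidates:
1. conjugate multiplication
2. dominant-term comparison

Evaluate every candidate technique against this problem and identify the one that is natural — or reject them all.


Verdict: dominant-term comparison — divide by the highest power of r present: lower-order terms vanish and the dominant ratio remains.
- conjugate multiplication: no difference of divergent radicals appears, so rationalizing has nothing to cancel.
- dominant-term comparison — yes, a natural case for it.


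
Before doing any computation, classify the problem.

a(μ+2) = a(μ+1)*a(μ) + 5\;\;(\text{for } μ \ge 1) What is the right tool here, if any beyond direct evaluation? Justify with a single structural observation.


Best approach: no special technique — a nonlinear dependence on earlier terms breaks linearity, and with it every superposition-based closed form.


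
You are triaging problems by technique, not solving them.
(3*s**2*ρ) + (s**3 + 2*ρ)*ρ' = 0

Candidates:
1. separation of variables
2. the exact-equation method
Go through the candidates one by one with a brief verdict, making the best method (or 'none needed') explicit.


Verdict: the exact-equation method — this form is already the differential of something: the matching mixed partials of 3*s**2*ρ and s**3 + 2*ρ prove it.
- separation of variables — no algebra isolates the independent variable on one side and the unknown on the other.
- the exact-equation method: yes, a natural case for it.


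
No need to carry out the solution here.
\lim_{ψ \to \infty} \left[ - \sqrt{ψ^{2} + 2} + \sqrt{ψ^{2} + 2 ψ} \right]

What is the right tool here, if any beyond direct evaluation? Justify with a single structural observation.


Best approach: conjugate multiplication — the ∞ − ∞ radical form is the exact trigger for the conjugate maneuver.


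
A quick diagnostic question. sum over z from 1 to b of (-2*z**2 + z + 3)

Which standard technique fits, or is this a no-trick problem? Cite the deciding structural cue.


Diagnosis: no special technique — every summand is a constant multiple of a power of z — apply the standard power-sum identities one degree at a time.


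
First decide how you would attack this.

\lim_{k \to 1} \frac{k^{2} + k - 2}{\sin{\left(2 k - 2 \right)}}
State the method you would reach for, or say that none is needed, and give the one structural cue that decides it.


Best approach: l'Hôpital's rule (0/0) — the 0/0 form at 1 is the signature situation for l'Hôpital's rule. A first-order expansion at the point is an equally standard path; the rule packages it.


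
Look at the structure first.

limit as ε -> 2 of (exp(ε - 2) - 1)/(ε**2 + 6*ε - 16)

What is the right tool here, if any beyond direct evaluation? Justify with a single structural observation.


Verdict: l'Hôpital's rule (0/0) — both numerator and denominator vanish at 2: the genuine 0/0 indeterminate that l'Hôpital exists for. Expanding numerator and denominator to first order gives the same value — the rule automates exactly that.


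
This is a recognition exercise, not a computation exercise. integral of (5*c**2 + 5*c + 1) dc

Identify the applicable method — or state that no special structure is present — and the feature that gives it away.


Best approach: no special technique — the integrand is a sum of constant multiples of powers of c — integrate term by term.


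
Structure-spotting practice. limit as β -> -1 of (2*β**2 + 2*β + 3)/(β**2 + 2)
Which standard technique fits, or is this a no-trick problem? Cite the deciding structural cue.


Best approach: no special technique — the expression is continuous at the evaluation point — substitute directly; no indeterminate form appears.


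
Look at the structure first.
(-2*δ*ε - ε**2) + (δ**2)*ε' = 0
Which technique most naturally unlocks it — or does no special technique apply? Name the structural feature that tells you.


Diagnosis: the homogeneous substitution — the slope's numerator and denominator have matching total degree, so it depends only on ε/δ and the ratio substitution collapses it. This doubles as a Bernoulli equation in the unknown as written; the homogeneous route needs no setup at all.


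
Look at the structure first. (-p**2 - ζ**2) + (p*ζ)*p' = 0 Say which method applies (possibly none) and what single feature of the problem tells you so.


Best approach: the homogeneous substitution — the slope's numerator and denominator have matching total degree, so it depends only on p/ζ and the ratio substitution collapses it. This doubles as a Bernoulli equation in the unknown as written; the homogeneous route needs no setup at all.


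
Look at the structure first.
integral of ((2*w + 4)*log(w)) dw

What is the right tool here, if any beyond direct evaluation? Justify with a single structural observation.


Best approach: integration by parts — take log(w) as the piece to differentiate: what remains is a power-rule integral in disguise.


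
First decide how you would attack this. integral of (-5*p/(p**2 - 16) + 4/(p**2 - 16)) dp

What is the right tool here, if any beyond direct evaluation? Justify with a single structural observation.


Verdict: partial fractions — a proper rational integrand whose denominator splits into simpler factors — decompose into partial fractions first.


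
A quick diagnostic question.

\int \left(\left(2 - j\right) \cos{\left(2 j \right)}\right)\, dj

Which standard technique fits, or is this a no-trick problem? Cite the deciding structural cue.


Diagnosis: integration by parts — 2 - j dies after finitely many derivatives while \cos{\left(2 j \right)} cycles under integration — the tabular/parts setup.


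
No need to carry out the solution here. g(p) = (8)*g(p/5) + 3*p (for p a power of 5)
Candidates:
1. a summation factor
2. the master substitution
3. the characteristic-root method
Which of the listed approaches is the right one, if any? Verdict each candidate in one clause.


Diagnosis: the master substitution — divide-the-index recursion (p/5 inside the call) straightens out once the index is rewritten as 5^m.
- a summation factor — the recursion divides its index rather than shifting it — there is no previous-term chain for a summation factor to telescope.
- the master substitution: a fit — the right tool for this form.
- the characteristic-root method: a divided-index call is not the fixed-shift linear shape that characteristic roots solve.


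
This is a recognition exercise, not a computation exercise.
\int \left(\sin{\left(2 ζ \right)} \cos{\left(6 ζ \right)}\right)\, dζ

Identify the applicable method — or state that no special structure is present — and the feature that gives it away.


Diagnosis: a trigonometric identity — distinct frequencies under one product (\sin{\left(2 ζ \right)} \cos{\left(6 ζ \right)}): the product-to-sum identity is the systematic route to an integrable form.


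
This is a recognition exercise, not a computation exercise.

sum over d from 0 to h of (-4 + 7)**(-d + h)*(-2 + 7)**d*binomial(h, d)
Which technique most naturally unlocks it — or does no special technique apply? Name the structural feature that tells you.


Best approach: the binomial theorem — the binomial coefficients weight matched powers of (-2 + 7) and (-4 + 7), which is exactly the expansion of a binomial power.


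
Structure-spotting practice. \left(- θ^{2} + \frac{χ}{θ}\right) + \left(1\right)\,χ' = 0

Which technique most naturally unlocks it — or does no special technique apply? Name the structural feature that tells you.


Verdict: a linear integrating factor — linear in the unknown with genuine forcing: multiply through by the exponential of the integrated coefficient and the left side closes into one derivative.


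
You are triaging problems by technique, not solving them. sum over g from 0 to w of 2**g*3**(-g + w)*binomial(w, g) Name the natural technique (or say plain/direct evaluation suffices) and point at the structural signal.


Technique: the binomial theorem — binomial coefficients against complementary powers of 2 and 3: recognize the binomial expansion and resum.


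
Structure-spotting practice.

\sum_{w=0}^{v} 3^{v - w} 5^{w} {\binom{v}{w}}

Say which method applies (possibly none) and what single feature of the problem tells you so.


Best approach: the binomial theorem — terms weighting {\binom{v}{w}} against matched powers of 5 and 3 reassemble into (5 + 3)^v by the binomial theorem.


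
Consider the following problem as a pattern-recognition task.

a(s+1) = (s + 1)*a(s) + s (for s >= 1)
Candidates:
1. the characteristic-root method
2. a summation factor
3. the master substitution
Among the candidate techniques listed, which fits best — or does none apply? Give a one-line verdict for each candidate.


Technique: a summation factor — one-term recursion with variable weight s + 1 is solved by product normalization, not by root-finding.
- the characteristic-root method — the coefficients change with the index, which the root method cannot absorb.
- a summation factor: applicable, and directly so.
- the master substitution — with no divided-index recursive call, reindexing by powers of a base buys nothing.


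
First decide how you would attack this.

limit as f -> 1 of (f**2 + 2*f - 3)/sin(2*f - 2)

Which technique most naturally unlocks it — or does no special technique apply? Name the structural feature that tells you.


Diagnosis: l'Hôpital's rule (0/0) — the 0/0 form at 1 is the signature situation for l'Hôpital's rule. The standard small-argument limits would also carry it; the rule is the systematic route.


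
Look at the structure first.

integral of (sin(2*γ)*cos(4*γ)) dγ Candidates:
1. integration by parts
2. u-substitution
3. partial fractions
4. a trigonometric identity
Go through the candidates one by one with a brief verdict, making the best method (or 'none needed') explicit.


Diagnosis: a trigonometric identity — the identity turns sin(2*γ)*cos(4*γ) into two lone cosines/sines, each trivially integrable.
- integration by parts: not the natural route: no polynomial-kernel product appears — a recursive parts reduction of the trigonometric product exists, but the identity rewrite is direct.
- u-substitution — no subexpression of the integrand pairs with its own derivative as a factor — individual terms may offer their own substitutions, but any change of variable covering the whole integral would have to be constructed from outside the expression.
- partial fractions: the expression is not a ratio of polynomials that decomposes further.
- a trigonometric identity — applicable, and directly so.


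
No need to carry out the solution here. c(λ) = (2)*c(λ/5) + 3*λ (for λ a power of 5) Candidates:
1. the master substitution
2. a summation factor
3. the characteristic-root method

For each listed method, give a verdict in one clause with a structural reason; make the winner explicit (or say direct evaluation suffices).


Method: the master substitution — index division is the fingerprint: λ/5 in the recursive call means substitute λ = 5^m.
- the master substitution: applicable, and directly so.
- a summation factor — the recursion divides its index rather than shifting it — there is no previous-term chain for a summation factor to telescope.
- the characteristic-root method: a divided-index call is not the fixed-shift linear shape that characteristic roots solve.


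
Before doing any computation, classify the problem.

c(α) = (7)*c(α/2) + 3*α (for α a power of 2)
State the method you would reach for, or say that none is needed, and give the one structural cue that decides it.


Method: the master substitution — the recursive call is at index α/2 rather than a shift, a divide-and-conquer shape — substituting α = 2^m linearizes it.


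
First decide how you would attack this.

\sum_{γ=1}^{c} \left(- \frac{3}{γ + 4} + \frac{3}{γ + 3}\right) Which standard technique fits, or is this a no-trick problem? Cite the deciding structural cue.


Method: telescoping — the generic term is a one-step difference of \frac{3}{γ + 3}, so partial sums shortcut to endpoint evaluation.


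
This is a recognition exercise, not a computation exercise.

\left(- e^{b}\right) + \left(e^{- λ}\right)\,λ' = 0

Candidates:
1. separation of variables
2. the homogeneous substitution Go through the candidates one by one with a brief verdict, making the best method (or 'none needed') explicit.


Method: separation of variables — solved for the derivative, the right side splits multiplicatively into a function of each variable alone — divide and integrate each side.
- separation of variables — a fit — the right tool for this form.
- the homogeneous substitution: rescaling both variables together changes the slope, so no ratio substitution collapses it.


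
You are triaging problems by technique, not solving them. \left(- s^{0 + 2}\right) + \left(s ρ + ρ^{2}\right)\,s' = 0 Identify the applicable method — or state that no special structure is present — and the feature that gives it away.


Diagnosis: the homogeneous substitution — scaling ρ and s together leaves the slope fixed — it depends only on s/ρ, so substitute the ratio. Rewriting — with the variables' roles exchanged where the shape demands it — would expose a Bernoulli structure too; the homogeneous substitution simply reads the degrees directly.


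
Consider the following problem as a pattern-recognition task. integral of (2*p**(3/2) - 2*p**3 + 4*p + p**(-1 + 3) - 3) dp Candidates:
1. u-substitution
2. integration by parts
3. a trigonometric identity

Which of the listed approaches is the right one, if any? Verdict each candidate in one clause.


Method: no special technique — the integrand is a sum of constant multiples of powers of p — integrate term by term.
- u-substitution — no subexpression of the integrand pairs with its own derivative as a factor — individual terms may offer their own substitutions, but any change of variable covering the whole integral would have to be constructed from outside the expression.
- integration by parts — there is no nonconstant-polynomial-times-kernel split with an exp, sine, cosine (degree-1 argument), or logarithm partner.
- a trigonometric identity — no sine or cosine appears, so there is nothing for a trigonometric identity to act on.


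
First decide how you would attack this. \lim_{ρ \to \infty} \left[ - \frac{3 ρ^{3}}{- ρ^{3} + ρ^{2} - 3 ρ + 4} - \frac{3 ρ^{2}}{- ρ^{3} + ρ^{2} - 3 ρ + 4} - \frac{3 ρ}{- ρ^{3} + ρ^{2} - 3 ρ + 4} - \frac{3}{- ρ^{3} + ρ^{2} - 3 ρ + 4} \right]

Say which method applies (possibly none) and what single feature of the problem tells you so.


Best approach: dominant-term comparison — growth-rate triage: the leading powers of ρ decide the limit, everything else is noise. Viewed as a single quotient this is an ∞/∞ form — an at-infinity application of l'Hôpital's rule would also resolve it; comparing leading growth reads the answer without differentiating.


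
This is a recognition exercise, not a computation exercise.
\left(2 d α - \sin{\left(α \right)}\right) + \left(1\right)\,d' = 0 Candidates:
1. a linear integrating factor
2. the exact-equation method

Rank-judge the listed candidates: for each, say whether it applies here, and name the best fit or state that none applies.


Verdict: a linear integrating factor — the unknown enters only to the first power against a nonzero forcing term — the integrating-factor template applies directly.
- a linear integrating factor — yes — fits the structure here.
- the exact-equation method: the cross partial derivatives disagree, so no single potential exists.


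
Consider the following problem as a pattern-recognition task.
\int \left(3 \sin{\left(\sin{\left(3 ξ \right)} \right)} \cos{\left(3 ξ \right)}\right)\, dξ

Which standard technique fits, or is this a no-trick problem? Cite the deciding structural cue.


Best approach: u-substitution — the only nontrivial dependence routes through \sin{\left(3 ξ \right)}, whose derivative supplies the leftover factor up to a constant multiple — u = \sin{\left(3 ξ \right)} flattens it.


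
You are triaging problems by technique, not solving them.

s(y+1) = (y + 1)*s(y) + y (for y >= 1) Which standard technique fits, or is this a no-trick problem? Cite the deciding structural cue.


Verdict: a summation factor — one step of memory with a weight y + 1 that changes as the index grows — the summation-factor construction is built for this.


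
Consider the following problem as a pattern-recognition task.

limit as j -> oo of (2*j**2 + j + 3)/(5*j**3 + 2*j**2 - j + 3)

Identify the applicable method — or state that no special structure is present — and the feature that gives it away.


Technique: dominant-term comparison — as j grows, only the highest-degree terms matter — compare leading terms and read the limit off. As a single quotient, the ∞/∞ shape would yield to repeated differentiation as well — the growth comparison gets there in one look.


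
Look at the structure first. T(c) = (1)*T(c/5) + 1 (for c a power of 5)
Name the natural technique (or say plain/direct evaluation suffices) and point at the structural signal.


Method: the master substitution — divide-the-index recursion (c/5 inside the call) straightens out once the index is rewritten as 5^m.


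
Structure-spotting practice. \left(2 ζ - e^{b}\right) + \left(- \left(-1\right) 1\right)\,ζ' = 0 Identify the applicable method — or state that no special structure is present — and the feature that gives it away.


Technique: a linear integrating factor — the equation is linear in ζ with coefficient 2; multiplying by the integrating factor exp(∫2) makes the left side a perfect derivative.


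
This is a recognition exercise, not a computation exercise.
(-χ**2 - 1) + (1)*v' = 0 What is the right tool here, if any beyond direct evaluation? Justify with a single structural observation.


Verdict: no special technique — solved for the derivative, no v appears — this is antidifferentiation in χ wearing ODE clothing.


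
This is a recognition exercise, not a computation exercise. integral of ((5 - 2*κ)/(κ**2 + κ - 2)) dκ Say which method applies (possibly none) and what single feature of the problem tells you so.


Diagnosis: partial fractions — break κ**2 + κ - 2 into its roots and the integral splits into logarithm-sized bites.


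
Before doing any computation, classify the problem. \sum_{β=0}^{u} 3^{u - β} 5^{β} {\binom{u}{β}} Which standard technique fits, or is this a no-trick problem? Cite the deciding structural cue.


Best approach: the binomial theorem — {\binom{u}{β}} weighting matched powers of 5 and 3 is the expanded form of (5 + 3)^u — fold it back up.


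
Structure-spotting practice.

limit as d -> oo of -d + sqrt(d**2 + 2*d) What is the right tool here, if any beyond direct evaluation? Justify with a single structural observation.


Verdict: conjugate multiplication — sqrt(d**2 + 2*d) and d both blow up, but their difference is tame once the conjugate rationalizes it.


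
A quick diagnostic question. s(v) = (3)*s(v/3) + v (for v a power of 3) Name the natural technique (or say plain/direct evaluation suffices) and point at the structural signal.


Best approach: the master substitution — the call at v/3 makes this multiplicative recursion; the master-style substitution converts it to additive.


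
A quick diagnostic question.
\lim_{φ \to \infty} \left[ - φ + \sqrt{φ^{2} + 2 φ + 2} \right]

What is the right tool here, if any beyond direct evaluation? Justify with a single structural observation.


Method: conjugate multiplication — two divergent pieces with a minus sign between them and a radical in the mix: rationalize \sqrt{φ^{2} + 2 φ + 2} - φ before any limit law applies.


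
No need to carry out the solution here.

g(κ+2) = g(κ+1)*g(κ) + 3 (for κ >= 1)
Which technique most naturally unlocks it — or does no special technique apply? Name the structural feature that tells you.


Technique: no special technique — a nonlinear dependence on earlier terms breaks linearity, and with it every superposition-based closed form.


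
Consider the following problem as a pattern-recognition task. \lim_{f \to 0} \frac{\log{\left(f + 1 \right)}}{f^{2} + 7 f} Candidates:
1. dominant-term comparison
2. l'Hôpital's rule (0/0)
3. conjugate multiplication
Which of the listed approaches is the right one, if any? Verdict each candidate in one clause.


Best approach: l'Hôpital's rule (0/0) — the 0/0 form at 0 is the signature situation for l'Hôpital's rule. Expanding numerator and denominator to first order gives the same value — the rule automates exactly that.
- dominant-term comparison — no dominant-degree comparison decides it.
- l'Hôpital's rule (0/0): applies; the problem has the shape this method handles.
- conjugate multiplication: there is no infinity-minus-infinity radical difference to rationalize.


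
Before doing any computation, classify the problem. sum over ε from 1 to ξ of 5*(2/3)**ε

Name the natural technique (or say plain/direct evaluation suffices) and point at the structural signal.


Verdict: the geometric series formula — check a ratio of consecutive terms: it is 2/3, independent of the index, so the geometric formula closes the sum.


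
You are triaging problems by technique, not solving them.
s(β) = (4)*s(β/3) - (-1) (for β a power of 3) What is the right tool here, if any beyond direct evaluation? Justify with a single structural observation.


Technique: the master substitution — the call at β/3 makes this multiplicative recursion; the master-style substitution converts it to additive.


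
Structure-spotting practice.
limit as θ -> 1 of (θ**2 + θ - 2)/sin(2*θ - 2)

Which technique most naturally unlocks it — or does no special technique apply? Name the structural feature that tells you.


Method: l'Hôpital's rule (0/0) — substituting 1 gives 0 over 0; differentiate top and bottom once and re-evaluate. A local series expansion at the point resolves it as well; the rule is the packaged version of that step.


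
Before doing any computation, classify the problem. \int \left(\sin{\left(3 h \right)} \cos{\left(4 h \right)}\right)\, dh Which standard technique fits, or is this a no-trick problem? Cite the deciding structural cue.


Technique: a trigonometric identity — distinct frequencies under one product (\sin{\left(3 h \right)} \cos{\left(4 h \right)}): the product-to-sum identity is the systematic route to an integrable form.


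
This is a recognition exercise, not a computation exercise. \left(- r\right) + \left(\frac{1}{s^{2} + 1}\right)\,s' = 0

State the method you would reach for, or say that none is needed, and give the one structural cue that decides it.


Best approach: separation of variables — solved for the derivative, the right side splits multiplicatively into a function of each variable alone — divide and integrate each side. One could also solve this as an exact equation; with each coefficient in its own variable, separating is the same work with fewer steps.


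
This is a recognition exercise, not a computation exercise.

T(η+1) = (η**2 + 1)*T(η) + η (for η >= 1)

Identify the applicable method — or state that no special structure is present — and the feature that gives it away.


Diagnosis: a summation factor — rescale the sequence by the product of the weights η**2 + 1 so far — the recurrence collapses to a plain running sum.


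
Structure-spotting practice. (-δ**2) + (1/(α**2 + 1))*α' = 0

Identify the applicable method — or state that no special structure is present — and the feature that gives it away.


Best approach: separation of variables — solved for the derivative, the right side factors as δ**2 times α**2 + 1 — all δ-dependence separates from all α-dependence. The cross-partial test also passes here (vacuously, each side single-variable); the potential-function route would work, separation is simply more immediate.


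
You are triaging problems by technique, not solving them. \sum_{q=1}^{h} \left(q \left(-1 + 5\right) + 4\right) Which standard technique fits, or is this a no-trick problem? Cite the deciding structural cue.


Verdict: no special technique — the sum is polynomial through and through; closed forms for each power of q finish it directly.


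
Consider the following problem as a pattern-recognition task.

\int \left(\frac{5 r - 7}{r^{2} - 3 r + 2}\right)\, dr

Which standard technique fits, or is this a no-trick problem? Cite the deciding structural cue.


Diagnosis: partial fractions — the factorization of r^{2} - 3 r + 2 is the whole battle; after it, each term is a table integral.


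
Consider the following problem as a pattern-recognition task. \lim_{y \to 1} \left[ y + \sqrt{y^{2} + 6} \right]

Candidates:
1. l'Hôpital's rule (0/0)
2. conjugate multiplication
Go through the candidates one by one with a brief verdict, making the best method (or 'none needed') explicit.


Method: no special technique — the expression is continuous at 1 — substitute and evaluate; no indeterminate form appears.
- l'Hôpital's rule (0/0) — substituting the point gives a finite value outright — there is no indeterminate clash to repair.
- conjugate multiplication — there is no infinity-minus-infinity radical difference to rationalize.


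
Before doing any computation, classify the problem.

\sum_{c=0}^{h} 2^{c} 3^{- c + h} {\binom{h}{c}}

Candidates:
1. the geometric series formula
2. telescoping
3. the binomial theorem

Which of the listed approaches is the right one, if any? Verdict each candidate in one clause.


Best approach: the binomial theorem — {\binom{h}{c}} weighting matched powers of 2 and 3 is the expanded form of (2 + 3)^h — fold it back up.
- the geometric series formula — consecutive terms are not related by a fixed multiplier.
- telescoping: in the displayed form, no term reappears at a neighboring index to cancel against.
- the binomial theorem — yes — fits the structure here.


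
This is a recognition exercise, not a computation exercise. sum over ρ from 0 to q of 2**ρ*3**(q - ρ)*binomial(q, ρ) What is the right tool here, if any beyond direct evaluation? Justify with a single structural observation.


Diagnosis: the binomial theorem — the summand is term ρ of a binomial expansion in 2 and 3; the whole sum is a single power.


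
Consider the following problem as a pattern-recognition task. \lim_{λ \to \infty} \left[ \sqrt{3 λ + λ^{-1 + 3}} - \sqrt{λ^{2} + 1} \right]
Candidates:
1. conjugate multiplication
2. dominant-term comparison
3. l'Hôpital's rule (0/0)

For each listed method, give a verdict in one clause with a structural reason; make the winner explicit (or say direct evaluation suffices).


Method: conjugate multiplication — \sqrt{3 λ + λ^{-1 + 3}} and \sqrt{λ^{2} + 1} both blow up, but their difference is tame once the conjugate rationalizes it.
- conjugate multiplication: a fit — the right tool for this form.
- dominant-term comparison — leading-power comparison does not apply to this form.
- l'Hôpital's rule (0/0) — substitution produces ∞ − ∞ rather than a vanishing quotient; the rule needs a 0/0 ratio to act on.


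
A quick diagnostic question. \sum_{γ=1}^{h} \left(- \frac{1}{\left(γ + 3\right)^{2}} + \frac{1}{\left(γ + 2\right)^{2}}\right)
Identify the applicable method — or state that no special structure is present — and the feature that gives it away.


Method: telescoping — spot the paired structure — each term adds \frac{1}{\left(γ + 2\right)^{2}} and subtracts its successor value, which the next term restores: the definition of a telescoping chain.


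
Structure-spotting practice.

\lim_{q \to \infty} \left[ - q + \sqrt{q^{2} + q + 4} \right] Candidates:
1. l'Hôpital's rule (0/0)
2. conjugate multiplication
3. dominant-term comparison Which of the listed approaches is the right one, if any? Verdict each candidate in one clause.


Technique: conjugate multiplication — the difference \sqrt{q^{2} + q + 4} - q is an ∞ − ∞ stalemate; its conjugate partner breaks the tie.
- l'Hôpital's rule (0/0): substitution produces ∞ − ∞ rather than a vanishing quotient; the rule needs a 0/0 ratio to act on.
- conjugate multiplication — yes, a natural case for it.
- dominant-term comparison: this is not a rational comparison of growth rates at infinity.


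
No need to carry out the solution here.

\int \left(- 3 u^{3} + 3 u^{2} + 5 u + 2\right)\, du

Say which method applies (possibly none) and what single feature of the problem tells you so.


Best approach: no special technique — scan for structure and find none: constant multiples of powers of u, integrate directly.


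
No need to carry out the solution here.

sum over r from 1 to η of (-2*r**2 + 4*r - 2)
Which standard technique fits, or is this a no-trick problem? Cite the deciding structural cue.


Diagnosis: no special technique — nothing telescopes and nothing is geometric; polynomial terms in r sum term by term.


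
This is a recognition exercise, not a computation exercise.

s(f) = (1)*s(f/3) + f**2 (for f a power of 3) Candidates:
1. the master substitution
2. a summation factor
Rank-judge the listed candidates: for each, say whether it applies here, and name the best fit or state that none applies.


Diagnosis: the master substitution — the recursive call is at index f/3 rather than a shift, a divide-and-conquer shape — substituting f = 3^m linearizes it.
- the master substitution: yes, a natural case for it.
- a summation factor — the recursion divides its index rather than shifting it — there is no previous-term chain for a summation factor to telescope.


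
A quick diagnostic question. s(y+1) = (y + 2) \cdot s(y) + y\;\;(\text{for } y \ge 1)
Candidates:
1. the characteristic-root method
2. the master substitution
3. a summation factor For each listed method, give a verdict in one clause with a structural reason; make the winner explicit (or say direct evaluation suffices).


Verdict: a summation factor — an index-dependent multiplier y + 2 rules out characteristic roots; a summation factor converts it to a pure difference.
- the characteristic-root method: an index-dependent weight blocks the pure exponential ansatz.
- the master substitution — no fixed divisor shrinks the index between calls.
- a summation factor — yes — fits the structure here.


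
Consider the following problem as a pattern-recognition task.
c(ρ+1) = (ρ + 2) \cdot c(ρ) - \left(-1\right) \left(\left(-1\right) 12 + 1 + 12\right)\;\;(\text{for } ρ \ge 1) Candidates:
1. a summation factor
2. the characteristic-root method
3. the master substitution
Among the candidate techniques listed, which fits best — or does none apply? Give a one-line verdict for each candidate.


Best approach: a summation factor — one-term recursion with variable weight ρ + 2 is solved by product normalization, not by root-finding.
- a summation factor: applies; the problem has the shape this method handles.
- the characteristic-root method — the coefficients change with the index, which the root method cannot absorb.
- the master substitution — the recursion steps by a constant offset, so exponential reindexing is pointless.


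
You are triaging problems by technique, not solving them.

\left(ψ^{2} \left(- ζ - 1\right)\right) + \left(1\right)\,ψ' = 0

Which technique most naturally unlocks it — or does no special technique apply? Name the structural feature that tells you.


Verdict: separation of variables — one side of the product carries the independent variable, the other the unknown — the textbook separation shape.


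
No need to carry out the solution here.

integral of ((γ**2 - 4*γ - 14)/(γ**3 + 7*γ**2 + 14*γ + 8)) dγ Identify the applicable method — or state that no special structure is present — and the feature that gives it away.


Verdict: partial fractions — the bottom, γ**3 + 7*γ**2 + 14*γ + 8, comes apart into simple factors, and a proper rational function over split factors decomposes.


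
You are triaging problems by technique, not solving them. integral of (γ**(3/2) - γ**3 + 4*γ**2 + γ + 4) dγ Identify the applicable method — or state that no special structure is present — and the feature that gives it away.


Best approach: no special technique — a term-by-term power-rule job in γ; no substitution or rearrangement earns its keep here.


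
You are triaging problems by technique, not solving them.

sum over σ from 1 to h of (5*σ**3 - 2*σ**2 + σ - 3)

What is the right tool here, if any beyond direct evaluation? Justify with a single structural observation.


Best approach: no special technique — the summand is a plain polynomial in σ (expanding first if it arrives factored); standard power-sum formulas evaluate it term by term.


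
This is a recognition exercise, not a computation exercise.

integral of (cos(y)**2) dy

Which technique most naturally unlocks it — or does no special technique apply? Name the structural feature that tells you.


Technique: a trigonometric identity — reduce cos(y)**2 with the power-reduction formula and the integral becomes first-degree trigonometry.


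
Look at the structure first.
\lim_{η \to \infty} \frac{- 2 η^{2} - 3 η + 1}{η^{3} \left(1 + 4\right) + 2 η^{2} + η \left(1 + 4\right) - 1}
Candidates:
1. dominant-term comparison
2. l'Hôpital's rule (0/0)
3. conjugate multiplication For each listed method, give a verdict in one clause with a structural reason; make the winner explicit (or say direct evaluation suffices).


Diagnosis: dominant-term comparison — divide by the highest power of η present: lower-order terms vanish and the dominant ratio remains.
- dominant-term comparison — yes, a natural case for it.
- l'Hôpital's rule (0/0) — viewed as a single quotient this runs to ∞/∞, not the 0/0 clash this candidate addresses; an at-infinity variant of the rule would resolve it, but comparing leading growth reads the answer without differentiating.
- conjugate multiplication: the conjugate move applies to radical differences, which this is not.


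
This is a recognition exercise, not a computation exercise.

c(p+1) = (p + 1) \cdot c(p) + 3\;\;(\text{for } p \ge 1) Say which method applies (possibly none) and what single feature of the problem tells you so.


Method: a summation factor — one-term recursion with variable weight p + 1 is solved by product normalization, not by root-finding.


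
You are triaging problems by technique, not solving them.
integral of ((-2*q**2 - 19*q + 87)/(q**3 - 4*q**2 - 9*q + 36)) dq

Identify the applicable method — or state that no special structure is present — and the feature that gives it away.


Verdict: partial fractions — q**3 - 4*q**2 - 9*q + 36 splits into linear pieces, so the quotient is a sum of simple fractions — decompose before integrating.


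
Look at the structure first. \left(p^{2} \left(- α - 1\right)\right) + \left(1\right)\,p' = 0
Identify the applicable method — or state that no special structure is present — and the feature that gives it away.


Diagnosis: separation of variables — all dependence on the two variables factors apart, the defining separable shape.


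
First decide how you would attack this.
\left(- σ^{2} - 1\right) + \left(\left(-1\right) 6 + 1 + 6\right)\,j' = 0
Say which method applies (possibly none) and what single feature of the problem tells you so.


Diagnosis: no special technique — the slope is a function of σ alone, so integrate both sides directly.


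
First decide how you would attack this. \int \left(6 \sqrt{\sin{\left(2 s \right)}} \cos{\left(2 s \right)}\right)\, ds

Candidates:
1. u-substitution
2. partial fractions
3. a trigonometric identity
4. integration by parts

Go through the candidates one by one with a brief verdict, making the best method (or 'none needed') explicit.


Verdict: u-substitution — collected, the integrand has one factor that is, up to a constant, the derivative of an inner expression the rest depends on — substitute for that inner expression.
- u-substitution: a fit — the right tool for this form.
- partial fractions — the expression is not a ratio of polynomials that decomposes further.
- a trigonometric identity — the trigonometric factor has no even power to reduce and no cross-frequency product to convert — the standard power-reduction and product-to-sum identities do not engage it.
- integration by parts: the nonconstant-polynomial-times-standard-kernel pattern (an exp, sine, cosine, or logarithm partner) is absent.


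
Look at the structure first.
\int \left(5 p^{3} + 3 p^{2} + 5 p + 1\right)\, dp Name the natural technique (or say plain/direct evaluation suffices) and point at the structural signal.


Verdict: no special technique — a term-by-term power-rule job in p; no substitution or rearrangement earns its keep here.


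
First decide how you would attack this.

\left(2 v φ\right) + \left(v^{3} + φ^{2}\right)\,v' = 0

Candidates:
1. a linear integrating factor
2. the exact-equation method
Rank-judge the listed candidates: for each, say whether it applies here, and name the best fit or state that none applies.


Technique: the exact-equation method — this form is already the differential of something: the matching mixed partials of 2 v φ and v^{3} + φ^{2} prove it.
- a linear integrating factor: a nonlinear term in the unknown puts this outside the integrating-factor template.
- the exact-equation method — a fit — the right tool for this form.


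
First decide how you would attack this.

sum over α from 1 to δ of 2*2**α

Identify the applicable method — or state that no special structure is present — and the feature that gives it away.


Method: the geometric series formula — the ratio of consecutive terms is the constant 2, independent of the index — a geometric sum.


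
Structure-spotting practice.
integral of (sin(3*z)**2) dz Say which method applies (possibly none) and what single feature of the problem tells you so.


Method: a trigonometric identity — apply power reduction to sin(3*z)**2; each application halves the trigonometric degree.


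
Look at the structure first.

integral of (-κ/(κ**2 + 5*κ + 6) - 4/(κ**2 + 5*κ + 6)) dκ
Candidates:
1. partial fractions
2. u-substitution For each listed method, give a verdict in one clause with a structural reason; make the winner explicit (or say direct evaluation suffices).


Method: partial fractions — the integrand is a proper rational function and its denominator κ**2 + 5*κ + 6 factors into distinct pieces, so it splits into simple fractions.
- partial fractions — yes, a natural case for it.
- u-substitution: no subexpression of the integrand serves as a whole-integral substitution inner — individual terms may offer their own, but none carries its derivative as a factor of the full integrand; a working change of variable would have to be constructed from outside the expression.
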